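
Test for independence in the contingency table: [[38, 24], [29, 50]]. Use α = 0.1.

χ² = 8.417. df = 1, critical = 2.706. Reject H₀. Variables are dependent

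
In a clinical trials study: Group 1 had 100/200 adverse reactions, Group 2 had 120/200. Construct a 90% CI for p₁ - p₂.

p̂₁ = 0.5, p̂₂ = 0.6. Difference = -0.1. CI = (-0.181, -0.019)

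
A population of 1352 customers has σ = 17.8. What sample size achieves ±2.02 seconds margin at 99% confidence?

Without FPC: n₀ = (2.576×17.8/2.02)² = 515.263. With FPC: n = n₀N/(n₀+N-1) = 373.3 → n = 374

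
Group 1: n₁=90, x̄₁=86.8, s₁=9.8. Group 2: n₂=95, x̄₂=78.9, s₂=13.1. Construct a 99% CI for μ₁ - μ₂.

Difference = 7.9. SE = √(9.8²/90 + 13.1²/95) = 1.695. CI = (3.53, 12.27)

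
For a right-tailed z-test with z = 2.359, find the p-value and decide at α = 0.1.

p = P(Z > 2.359) = 1 - Φ(2.359) ≈ 0.0092. Since p < 0.1, reject H₀ (significant) at α = 0.1.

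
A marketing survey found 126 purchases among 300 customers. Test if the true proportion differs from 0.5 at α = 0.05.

p̂ = 0.42, p₀ = 0.5. z = (p̂ - p₀)/√(p₀(1-p₀)/n) = -2.771. Critical: ±1.96. Reject H₀.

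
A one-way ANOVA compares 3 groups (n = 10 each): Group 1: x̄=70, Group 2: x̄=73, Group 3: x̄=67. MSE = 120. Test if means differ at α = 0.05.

Grand mean = 70.0. SS_between = 180.0, MS_between = 90.0. F = 0.75, F_crit ≈ 3.354. Fail to reject H₀.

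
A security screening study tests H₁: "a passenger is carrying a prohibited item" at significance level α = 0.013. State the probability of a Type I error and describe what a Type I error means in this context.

P(Type I error) = α = 0.013. A Type I error is rejecting H₀ when H₀ is actually true (false positive) — here, concluding that a passenger is carrying a prohibited item when in fact this is not the case. Consequence: detaining an innocent passenger — delay and inconvenience.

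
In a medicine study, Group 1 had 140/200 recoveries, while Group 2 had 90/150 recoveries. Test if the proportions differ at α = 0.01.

p̂₁ = 0.7, p̂₂ = 0.6, pooled p̂ = 0.657. z = 1.95. Critical: ±2.576. Fail to reject H₀.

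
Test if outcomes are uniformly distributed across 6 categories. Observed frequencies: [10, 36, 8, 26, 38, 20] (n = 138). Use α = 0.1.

Expected = 23 each. χ² = Σ(O-E)²/E = 35.043. df = 5, critical value = 9.236. Reject H₀.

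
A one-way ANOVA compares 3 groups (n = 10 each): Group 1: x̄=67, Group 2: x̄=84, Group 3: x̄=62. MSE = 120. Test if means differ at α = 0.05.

Grand mean = 71.0. SS_between = 2660.0, MS_between = 1330.0. F = 11.083, F_crit ≈ 3.354. Reject H₀.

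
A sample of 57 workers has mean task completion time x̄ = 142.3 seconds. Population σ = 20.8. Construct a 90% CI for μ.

CI = x̄ ± z*(σ/√n) = 142.3 ± 1.645(20.8/√57) = 142.3 ± 4.53 = (137.77, 146.83)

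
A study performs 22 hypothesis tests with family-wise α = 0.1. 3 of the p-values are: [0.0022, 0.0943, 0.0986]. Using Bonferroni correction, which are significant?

Bonferroni α = 0.1/22 = 0.00455. Significant p-values: [0.0022]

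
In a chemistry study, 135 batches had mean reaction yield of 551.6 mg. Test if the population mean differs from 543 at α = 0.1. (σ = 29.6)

z = (x̄ - μ₀)/(σ/√n) = (551.6 - 543)/(29.6/√135) = 3.376. Critical value: ±1.645. Since |3.376| > 1.645, Reject H₀.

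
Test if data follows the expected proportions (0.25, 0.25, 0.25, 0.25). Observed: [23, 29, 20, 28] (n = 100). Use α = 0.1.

Expected: [25.0, 25.0, 25.0, 25.0]. χ² = 2.16. df = 3, critical = 6.251. Fail to reject H₀.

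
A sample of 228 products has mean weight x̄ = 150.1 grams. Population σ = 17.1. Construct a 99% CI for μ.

CI = x̄ ± z*(σ/√n) = 150.1 ± 2.576(17.1/√228) = 150.1 ± 2.92 = (147.18, 153.02)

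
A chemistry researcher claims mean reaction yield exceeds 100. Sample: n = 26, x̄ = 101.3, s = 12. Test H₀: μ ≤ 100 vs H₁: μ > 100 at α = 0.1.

t = (101.3 - 100)/(12/√26) = 0.552, df = 25. Critical t = 1.316. Fail to reject H₀.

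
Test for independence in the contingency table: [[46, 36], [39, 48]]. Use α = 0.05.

χ² = 2.145. df = 1, critical = 3.841. Fail to reject H₀. No evidence of dependence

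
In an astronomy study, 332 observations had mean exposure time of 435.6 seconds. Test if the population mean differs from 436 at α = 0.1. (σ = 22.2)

z = (x̄ - μ₀)/(σ/√n) = (435.6 - 436)/(22.2/√332) = -0.328. Critical value: ±1.645. Since |-0.328| ≤ 1.645, Fail to reject H₀.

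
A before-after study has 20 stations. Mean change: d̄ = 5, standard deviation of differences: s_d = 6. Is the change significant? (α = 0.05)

t = d̄/(s_d/√n) = 5/(6/√20) = 3.727. df = 19, critical t = ±2.093. Reject H₀.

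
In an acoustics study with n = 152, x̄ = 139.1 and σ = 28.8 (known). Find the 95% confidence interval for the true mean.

CI = x̄ ± z*(σ/√n) = 139.1 ± 1.96(28.8/√152) = 139.1 ± 4.58 = (134.52, 143.68)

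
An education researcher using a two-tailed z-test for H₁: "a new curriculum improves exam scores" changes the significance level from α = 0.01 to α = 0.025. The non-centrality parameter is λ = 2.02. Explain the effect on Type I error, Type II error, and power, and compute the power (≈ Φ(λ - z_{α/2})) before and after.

Increasing α from 0.01 to 0.025:
• Type I error rate increases (α is the Type I rate by definition).
• Critical value moves from z_{α/2} = 2.576 to 2.241, so power = Φ(λ - z_{α/2}) goes from Φ(2.02 - 2.576) = 0.289 to Φ(2.02 - 2.241) = 0.413.
• Type II error rate β = 1 - power therefore decreases (0.711 → 0.587).
Appropriate when false negatives are costly — here, keeping the old curriculum when the new one would have helped students.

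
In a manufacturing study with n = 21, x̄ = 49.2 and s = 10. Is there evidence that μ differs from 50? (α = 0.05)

t = (x̄ - μ₀)/(s/√n) = (49.2 - 50)/(10/√21) = -0.367. df = 20, critical t = ±2.086. Fail to reject H₀.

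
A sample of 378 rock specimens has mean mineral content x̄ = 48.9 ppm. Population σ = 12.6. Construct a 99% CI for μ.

CI = x̄ ± z*(σ/√n) = 48.9 ± 2.576(12.6/√378) = 48.9 ± 1.67 = (47.23, 50.57)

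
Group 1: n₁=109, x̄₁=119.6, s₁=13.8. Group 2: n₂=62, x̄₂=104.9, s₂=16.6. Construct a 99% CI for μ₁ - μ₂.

Difference = 14.7. SE = √(13.8²/109 + 16.6²/62) = 2.488. CI = (8.29, 21.11)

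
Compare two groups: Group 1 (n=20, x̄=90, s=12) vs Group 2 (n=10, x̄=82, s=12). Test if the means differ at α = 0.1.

Pooled sp = 12.0. t = 1.721, df = 28. Critical t = ±1.701. Reject H₀.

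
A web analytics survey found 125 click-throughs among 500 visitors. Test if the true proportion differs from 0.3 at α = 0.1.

p̂ = 0.25, p₀ = 0.3. z = (p̂ - p₀)/√(p₀(1-p₀)/n) = -2.44. Critical: ±1.645. Reject H₀.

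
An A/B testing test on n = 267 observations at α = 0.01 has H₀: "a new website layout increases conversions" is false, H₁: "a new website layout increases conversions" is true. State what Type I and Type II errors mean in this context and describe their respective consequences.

Type I (false positive): concluding that a new website layout increases conversions when it is not — rolling out a layout that doesn't actually help — wasted engineering effort. Type II (false negative): failing to conclude that a new website layout increases conversions when it is — discarding a layout that would have improved conversions — lost revenue. Which is costlier depends on domain priorities and is a judgement call rather than a statistical fact.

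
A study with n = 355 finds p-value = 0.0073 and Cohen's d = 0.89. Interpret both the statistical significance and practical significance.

Statistically significant (p = 0.0073 < 0.05). Cohen's d = 0.89 indicates a large effect size. Both statistical and practical significance should be considered.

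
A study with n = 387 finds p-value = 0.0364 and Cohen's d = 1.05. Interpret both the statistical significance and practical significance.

Statistically significant (p = 0.0364 < 0.05). Cohen's d = 1.05 indicates a large effect size. Both statistical and practical significance should be considered.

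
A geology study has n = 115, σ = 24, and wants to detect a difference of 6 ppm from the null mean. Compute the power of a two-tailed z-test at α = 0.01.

SE = σ/√n = 24/√115 = 2.238. Non-centrality λ = d/SE = 6/2.238 = 2.681. Power ≈ Φ(λ - z_{α/2}) = Φ(2.681 - 2.576) = Φ(0.105) = 0.542.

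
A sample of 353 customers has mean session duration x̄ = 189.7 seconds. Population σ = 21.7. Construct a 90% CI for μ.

CI = x̄ ± z*(σ/√n) = 189.7 ± 1.645(21.7/√353) = 189.7 ± 1.9 = (187.8, 191.6)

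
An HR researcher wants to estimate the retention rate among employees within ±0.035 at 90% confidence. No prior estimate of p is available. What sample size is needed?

Conservative approach: use p = 0.5 (maximizes p(1-p) = 0.25). n = z²(0.25)/E² = 1.645²×0.25/0.035² = 552.2 → n = 553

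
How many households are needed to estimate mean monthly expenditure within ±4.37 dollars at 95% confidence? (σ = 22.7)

n = (z*σ/E)² = (1.96×22.7/4.37)² = 103.7 → n = 104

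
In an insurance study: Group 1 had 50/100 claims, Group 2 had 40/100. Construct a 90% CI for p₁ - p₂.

p̂₁ = 0.5, p̂₂ = 0.4. Difference = 0.1. CI = (-0.015, 0.215)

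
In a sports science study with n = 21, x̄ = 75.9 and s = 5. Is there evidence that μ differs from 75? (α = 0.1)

t = (x̄ - μ₀)/(s/√n) = (75.9 - 75)/(5/√21) = 0.825. df = 20, critical t = ±1.725. Fail to reject H₀.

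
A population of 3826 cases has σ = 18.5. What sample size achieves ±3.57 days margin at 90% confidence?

Without FPC: n₀ = (1.645×18.5/3.57)² = 72.667. With FPC: n = n₀N/(n₀+N-1) = 71.3 → n = 72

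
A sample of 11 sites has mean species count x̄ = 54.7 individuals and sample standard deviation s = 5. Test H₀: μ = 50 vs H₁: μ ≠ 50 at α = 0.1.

t = (x̄ - μ₀)/(s/√n) = (54.7 - 50)/(5/√11) = 3.118. df = 10, critical t = ±1.812. Reject H₀.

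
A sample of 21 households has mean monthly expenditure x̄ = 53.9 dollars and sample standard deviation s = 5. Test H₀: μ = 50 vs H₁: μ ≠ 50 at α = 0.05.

t = (x̄ - μ₀)/(s/√n) = (53.9 - 50)/(5/√21) = 3.574. df = 20, critical t = ±2.086. Reject H₀.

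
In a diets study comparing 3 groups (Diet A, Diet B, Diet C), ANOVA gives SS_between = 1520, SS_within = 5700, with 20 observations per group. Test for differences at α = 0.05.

df_between = 2, df_within = 57. F = MS_between/MS_within = 760.0/100.0 = 7.6. F_crit ≈ 3.159. Reject H₀. At least one mean differs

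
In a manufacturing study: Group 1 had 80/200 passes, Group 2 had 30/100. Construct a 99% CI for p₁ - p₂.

p̂₁ = 0.4, p̂₂ = 0.3. Difference = 0.1. CI = (-0.048, 0.248)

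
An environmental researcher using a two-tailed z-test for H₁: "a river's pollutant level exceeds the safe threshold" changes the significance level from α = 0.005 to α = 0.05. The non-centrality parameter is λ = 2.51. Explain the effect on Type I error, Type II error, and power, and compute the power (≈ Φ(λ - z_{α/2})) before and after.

Increasing α from 0.005 to 0.05:
• Type I error rate increases (α is the Type I rate by definition).
• Critical value moves from z_{α/2} = 2.807 to 1.96, so power = Φ(λ - z_{α/2}) goes from Φ(2.51 - 2.807) = 0.383 to Φ(2.51 - 1.96) = 0.709.
• Type II error rate β = 1 - power therefore decreases (0.617 → 0.291).
Appropriate when false negatives are costly — here, allowing unsafe pollution to continue.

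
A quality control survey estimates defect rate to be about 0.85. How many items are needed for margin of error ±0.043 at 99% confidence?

n = z²p(1-p)/E² = 2.576²×0.85×0.15/0.043² = 457.6 → n = 458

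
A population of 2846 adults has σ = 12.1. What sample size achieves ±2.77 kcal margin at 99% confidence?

Without FPC: n₀ = (2.576×12.1/2.77)² = 126.62. With FPC: n = n₀N/(n₀+N-1) = 121.3 → n = 122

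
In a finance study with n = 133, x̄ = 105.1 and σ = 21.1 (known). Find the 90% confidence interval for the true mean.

CI = x̄ ± z*(σ/√n) = 105.1 ± 1.645(21.1/√133) = 105.1 ± 3.01 = (102.09, 108.11)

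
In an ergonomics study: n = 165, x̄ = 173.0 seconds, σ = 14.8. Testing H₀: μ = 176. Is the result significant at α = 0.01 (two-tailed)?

z = (173.0 - 176)/(14.8/√165) = -2.604. Since |z| > 2.576, significant at α = 0.01.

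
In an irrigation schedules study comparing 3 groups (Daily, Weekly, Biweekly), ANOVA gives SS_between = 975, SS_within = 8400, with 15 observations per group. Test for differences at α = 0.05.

df_between = 2, df_within = 42. F = MS_between/MS_within = 487.5/200.0 = 2.438. F_crit ≈ 3.22. Fail to reject H₀.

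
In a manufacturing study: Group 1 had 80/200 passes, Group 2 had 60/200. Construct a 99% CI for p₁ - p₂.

p̂₁ = 0.4, p̂₂ = 0.3. Difference = 0.1. CI = (-0.022, 0.222)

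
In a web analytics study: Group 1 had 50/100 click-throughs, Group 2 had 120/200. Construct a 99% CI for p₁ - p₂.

p̂₁ = 0.5, p̂₂ = 0.6. Difference = -0.1. CI = (-0.257, 0.057)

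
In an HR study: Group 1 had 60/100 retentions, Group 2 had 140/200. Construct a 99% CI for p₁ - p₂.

p̂₁ = 0.6, p̂₂ = 0.7. Difference = -0.1. CI = (-0.251, 0.051)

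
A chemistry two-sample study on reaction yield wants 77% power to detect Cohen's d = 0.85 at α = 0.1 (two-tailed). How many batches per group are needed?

z_{α/2} = 1.645, z_β = Φ⁻¹(0.77) = 0.739. For large effect (d = 0.85): n per group = 2(z_{α/2} + z_β)²/d² = 2(1.645 + 0.739)²/0.85² = 15.7 → 16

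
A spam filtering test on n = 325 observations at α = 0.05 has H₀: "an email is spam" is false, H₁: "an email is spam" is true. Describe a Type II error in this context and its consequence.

Type II error: failing to reject H₀ when it is false — concluding that an email is spam is not supported when in fact it is. Consequence: a spam email lands in the inbox.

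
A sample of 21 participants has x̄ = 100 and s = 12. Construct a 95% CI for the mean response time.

CI = x̄ ± t*(s/√n) = 100 ± 2.086(12/√21) = (94.54, 105.46)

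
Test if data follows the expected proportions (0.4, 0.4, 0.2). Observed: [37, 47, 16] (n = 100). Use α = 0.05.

Expected: [40.0, 40.0, 20.0]. χ² = 2.25. df = 2, critical = 5.991. Fail to reject H₀.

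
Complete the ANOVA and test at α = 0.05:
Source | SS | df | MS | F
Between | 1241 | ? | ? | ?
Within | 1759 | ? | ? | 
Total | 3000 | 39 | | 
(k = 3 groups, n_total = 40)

df_between = 2, df_within = 37. MS_between = 620.5, MS_within = 47.54. F = 13.052, F_crit ≈ 3.252. Reject H₀.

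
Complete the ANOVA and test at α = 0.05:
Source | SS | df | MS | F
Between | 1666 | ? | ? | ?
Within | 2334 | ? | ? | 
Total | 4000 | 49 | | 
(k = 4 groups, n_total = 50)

df_between = 3, df_within = 46. MS_between = 555.33, MS_within = 50.74. F = 10.945, F_crit ≈ 2.807. Reject H₀.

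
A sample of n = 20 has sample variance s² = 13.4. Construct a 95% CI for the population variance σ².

df = 19. χ²_{0.025} = 32.852, χ²_{0.975} = 8.907. CI for σ² = ((n-1)s²/χ²_{α/2}, (n-1)s²/χ²_{1-α/2}) = (19·13.4/32.852, 19·13.4/8.907) = (7.75, 28.58)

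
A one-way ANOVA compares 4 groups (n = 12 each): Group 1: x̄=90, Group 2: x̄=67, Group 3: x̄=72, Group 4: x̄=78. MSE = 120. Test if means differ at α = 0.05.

Grand mean = 76.75. SS_between = 3537.0, MS_between = 1179.0. F = 9.825, F_crit ≈ 2.816. Reject H₀.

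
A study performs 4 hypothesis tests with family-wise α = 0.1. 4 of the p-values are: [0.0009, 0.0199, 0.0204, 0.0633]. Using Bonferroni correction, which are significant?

Bonferroni α = 0.1/4 = 0.025. Significant p-values: [0.0009, 0.0199, 0.0204]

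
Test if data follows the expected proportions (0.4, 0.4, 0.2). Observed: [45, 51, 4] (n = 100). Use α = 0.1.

Expected: [40.0, 40.0, 20.0]. χ² = 16.45. df = 2, critical = 4.605. Reject H₀.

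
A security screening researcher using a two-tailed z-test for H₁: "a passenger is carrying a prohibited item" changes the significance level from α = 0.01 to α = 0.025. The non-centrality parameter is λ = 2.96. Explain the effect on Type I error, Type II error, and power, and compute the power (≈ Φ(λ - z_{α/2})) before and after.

Increasing α from 0.01 to 0.025:
• Type I error rate increases (α is the Type I rate by definition).
• Critical value moves from z_{α/2} = 2.576 to 2.241, so power = Φ(λ - z_{α/2}) goes from Φ(2.96 - 2.576) = 0.65 to Φ(2.96 - 2.241) = 0.764.
• Type II error rate β = 1 - power therefore decreases (0.35 → 0.236).
Appropriate when false negatives are costly — here, letting a prohibited item through — security breach.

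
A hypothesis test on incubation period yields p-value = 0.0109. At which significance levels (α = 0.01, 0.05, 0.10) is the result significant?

p = 0.0109. Significant at: α = 0.05, 0.1.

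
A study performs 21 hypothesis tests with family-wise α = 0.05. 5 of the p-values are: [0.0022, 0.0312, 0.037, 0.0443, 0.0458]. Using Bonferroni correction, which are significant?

Bonferroni α = 0.05/21 = 0.00238. Significant p-values: [0.0022]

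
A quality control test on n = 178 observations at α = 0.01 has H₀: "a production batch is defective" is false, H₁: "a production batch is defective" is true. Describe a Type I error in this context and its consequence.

Type I error: rejecting H₀ when it is true — concluding that a production batch is defective when in fact it is not. Consequence: scrapping a good batch — wasted material and cost for no reason.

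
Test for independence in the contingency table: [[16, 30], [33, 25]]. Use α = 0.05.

χ² = 5.035. df = 1, critical = 3.841. Reject H₀. Variables are dependent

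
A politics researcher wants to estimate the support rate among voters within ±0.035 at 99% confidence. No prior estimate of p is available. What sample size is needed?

Conservative approach: use p = 0.5 (maximizes p(1-p) = 0.25). n = z²(0.25)/E² = 2.576²×0.25/0.035² = 1354.2 → n = 1355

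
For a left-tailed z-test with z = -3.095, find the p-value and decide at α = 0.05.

p = P(Z < -3.095) = Φ(-3.095) ≈ 0.001. Since p < 0.05, reject H₀ (significant) at α = 0.05.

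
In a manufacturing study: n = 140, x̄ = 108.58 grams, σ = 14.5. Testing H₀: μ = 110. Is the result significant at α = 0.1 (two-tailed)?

z = (108.58 - 110)/(14.5/√140) = -1.159. Since |z| ≤ 1.645, not significant at α = 0.1.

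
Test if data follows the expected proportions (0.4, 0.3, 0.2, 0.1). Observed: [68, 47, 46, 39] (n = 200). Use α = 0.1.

Expected: [80.0, 60.0, 40.0, 20.0]. χ² = 23.567. df = 3, critical = 6.251. Reject H₀.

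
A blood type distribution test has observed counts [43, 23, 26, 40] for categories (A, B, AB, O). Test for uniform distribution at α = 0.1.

Expected = 33 each. χ² = Σ(O-E)²/E = 9.03. df = 3, critical value = 6.251. Reject H₀.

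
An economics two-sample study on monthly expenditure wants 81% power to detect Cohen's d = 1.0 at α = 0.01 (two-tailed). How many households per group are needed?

z_{α/2} = 2.576, z_β = Φ⁻¹(0.81) = 0.878. For large effect (d = 1.0): n per group = 2(z_{α/2} + z_β)²/d² = 2(2.576 + 0.878)²/1.0² = 23.9 → 24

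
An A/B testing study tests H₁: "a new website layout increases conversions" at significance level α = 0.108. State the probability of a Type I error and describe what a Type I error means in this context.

P(Type I error) = α = 0.108. A Type I error is rejecting H₀ when H₀ is actually true (false positive) — here, concluding that a new website layout increases conversions when in fact this is not the case. Consequence: rolling out a layout that doesn't actually help — wasted engineering effort.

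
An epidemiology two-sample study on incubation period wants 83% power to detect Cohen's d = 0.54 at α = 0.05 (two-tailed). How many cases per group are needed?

z_{α/2} = 1.96, z_β = Φ⁻¹(0.83) = 0.954. For medium effect (d = 0.54): n per group = 2(z_{α/2} + z_β)²/d² = 2(1.96 + 0.954)²/0.54² = 58.2 → 59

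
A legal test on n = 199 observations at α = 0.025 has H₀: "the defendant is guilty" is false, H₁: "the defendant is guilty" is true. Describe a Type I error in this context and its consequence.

Type I error: rejecting H₀ when it is true — concluding that the defendant is guilty when in fact it is not. Consequence: convicting an innocent person.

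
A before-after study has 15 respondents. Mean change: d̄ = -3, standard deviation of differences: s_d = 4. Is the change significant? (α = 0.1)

t = d̄/(s_d/√n) = -3/(4/√15) = -2.905. df = 14, critical t = ±1.761. Reject H₀.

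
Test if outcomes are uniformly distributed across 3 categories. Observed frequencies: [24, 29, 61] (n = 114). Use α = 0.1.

Expected = 38 each. χ² = Σ(O-E)²/E = 21.211. df = 2, critical value = 4.605. Reject H₀.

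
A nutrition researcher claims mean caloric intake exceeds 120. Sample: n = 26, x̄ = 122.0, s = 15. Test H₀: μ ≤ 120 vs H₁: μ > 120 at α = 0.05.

t = (122.0 - 120)/(15/√26) = 0.68, df = 25. Critical t = 1.708. Fail to reject H₀.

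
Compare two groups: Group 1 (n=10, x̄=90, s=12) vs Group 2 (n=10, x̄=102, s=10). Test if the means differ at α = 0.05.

Pooled sp = 11.05. t = -2.429, df = 18. Critical t = ±2.101. Reject H₀.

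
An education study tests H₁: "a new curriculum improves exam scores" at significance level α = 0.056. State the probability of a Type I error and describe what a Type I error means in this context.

P(Type I error) = α = 0.056. A Type I error is rejecting H₀ when H₀ is actually true (false positive) — here, concluding that a new curriculum improves exam scores when in fact this is not the case. Consequence: adopting a curriculum that gives no real benefit — disruption for nothing.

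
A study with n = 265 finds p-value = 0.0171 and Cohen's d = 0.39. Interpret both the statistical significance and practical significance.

Statistically significant (p = 0.0171 < 0.05). Cohen's d = 0.39 indicates a small effect size. Both statistical and practical significance should be considered.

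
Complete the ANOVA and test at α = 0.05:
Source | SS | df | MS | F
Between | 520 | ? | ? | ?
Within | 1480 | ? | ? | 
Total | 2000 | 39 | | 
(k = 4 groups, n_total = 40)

df_between = 3, df_within = 36. MS_between = 173.33, MS_within = 41.11. F = 4.216, F_crit ≈ 2.866. Reject H₀.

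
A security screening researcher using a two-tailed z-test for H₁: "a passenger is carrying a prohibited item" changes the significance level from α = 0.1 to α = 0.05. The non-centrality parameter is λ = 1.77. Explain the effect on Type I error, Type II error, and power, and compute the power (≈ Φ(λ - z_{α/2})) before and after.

Decreasing α from 0.1 to 0.05:
• Type I error rate decreases (α is the Type I rate by definition).
• Critical value moves from z_{α/2} = 1.645 to 1.96, so power = Φ(λ - z_{α/2}) goes from Φ(1.77 - 1.645) = 0.55 to Φ(1.77 - 1.96) = 0.425.
• Type II error rate β = 1 - power therefore increases (0.45 → 0.575).
Appropriate when false positives are costly — here, detaining an innocent passenger — delay and inconvenience.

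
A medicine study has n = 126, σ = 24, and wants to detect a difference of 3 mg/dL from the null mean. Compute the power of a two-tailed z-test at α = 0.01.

SE = σ/√n = 24/√126 = 2.138. Non-centrality λ = d/SE = 3/2.138 = 1.403. Power ≈ Φ(λ - z_{α/2}) = Φ(1.403 - 2.576) = Φ(-1.173) = 0.12.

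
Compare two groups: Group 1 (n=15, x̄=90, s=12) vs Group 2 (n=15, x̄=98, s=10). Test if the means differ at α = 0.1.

Pooled sp = 11.05. t = -1.984, df = 28. Critical t = ±1.701. Reject H₀.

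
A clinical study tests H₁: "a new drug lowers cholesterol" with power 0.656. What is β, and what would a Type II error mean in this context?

β = 1 - power = 1 - 0.656 = 0.344. A Type II error is failing to reject H₀ when H₀ is false (false negative) — here, failing to conclude that a new drug lowers cholesterol when in fact it is true. Consequence: shelving an effective drug — patients miss out on a treatment that would have helped.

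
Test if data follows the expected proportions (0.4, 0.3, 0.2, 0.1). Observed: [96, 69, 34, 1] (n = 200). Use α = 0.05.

Expected: [80.0, 60.0, 40.0, 20.0]. χ² = 23.5. df = 3, critical = 7.815. Reject H₀.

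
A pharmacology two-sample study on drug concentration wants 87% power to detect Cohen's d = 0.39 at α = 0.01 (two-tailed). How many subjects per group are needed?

z_{α/2} = 2.576, z_β = Φ⁻¹(0.87) = 1.126. For small effect (d = 0.39): n per group = 2(z_{α/2} + z_β)²/d² = 2(2.576 + 1.126)²/0.39² = 180.2 → 181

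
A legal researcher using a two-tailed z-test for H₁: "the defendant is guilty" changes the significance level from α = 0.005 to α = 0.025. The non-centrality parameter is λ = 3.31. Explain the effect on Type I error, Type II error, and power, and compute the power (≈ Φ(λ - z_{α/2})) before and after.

Increasing α from 0.005 to 0.025:
• Type I error rate increases (α is the Type I rate by definition).
• Critical value moves from z_{α/2} = 2.807 to 2.241, so power = Φ(λ - z_{α/2}) goes from Φ(3.31 - 2.807) = 0.693 to Φ(3.31 - 2.241) = 0.857.
• Type II error rate β = 1 - power therefore decreases (0.307 → 0.143).
Appropriate when false negatives are costly — here, acquitting a guilty person.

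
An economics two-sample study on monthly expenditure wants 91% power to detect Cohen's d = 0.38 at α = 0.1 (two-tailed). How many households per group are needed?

z_{α/2} = 1.645, z_β = Φ⁻¹(0.91) = 1.341. For small effect (d = 0.38): n per group = 2(z_{α/2} + z_β)²/d² = 2(1.645 + 1.341)²/0.38² = 123.5 → 124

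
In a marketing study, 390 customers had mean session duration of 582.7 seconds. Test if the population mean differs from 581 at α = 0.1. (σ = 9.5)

z = (x̄ - μ₀)/(σ/√n) = (582.7 - 581)/(9.5/√390) = 3.534. Critical value: ±1.645. Since |3.534| > 1.645, Reject H₀.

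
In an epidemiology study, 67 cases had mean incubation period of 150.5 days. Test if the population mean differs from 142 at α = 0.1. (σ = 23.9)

z = (x̄ - μ₀)/(σ/√n) = (150.5 - 142)/(23.9/√67) = 2.911. Critical value: ±1.645. Since |2.911| > 1.645, Reject H₀.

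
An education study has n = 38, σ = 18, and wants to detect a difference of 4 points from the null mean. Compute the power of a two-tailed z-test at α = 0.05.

SE = σ/√n = 18/√38 = 2.92. Non-centrality λ = d/SE = 4/2.92 = 1.37. Power ≈ Φ(λ - z_{α/2}) = Φ(1.37 - 1.96) = Φ(-0.59) = 0.278.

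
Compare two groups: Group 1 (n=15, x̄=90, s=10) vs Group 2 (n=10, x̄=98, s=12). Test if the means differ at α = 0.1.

Pooled sp = 10.83. t = -1.81, df = 23. Critical t = ±1.714. Reject H₀.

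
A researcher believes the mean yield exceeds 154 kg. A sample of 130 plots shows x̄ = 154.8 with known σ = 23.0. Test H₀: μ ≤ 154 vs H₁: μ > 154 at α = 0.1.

z = 0.397. Critical value: 1.28. Fail to reject H₀.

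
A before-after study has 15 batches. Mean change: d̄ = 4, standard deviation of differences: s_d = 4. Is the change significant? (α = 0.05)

t = d̄/(s_d/√n) = 4/(4/√15) = 3.873. df = 14, critical t = ±2.145. Reject H₀.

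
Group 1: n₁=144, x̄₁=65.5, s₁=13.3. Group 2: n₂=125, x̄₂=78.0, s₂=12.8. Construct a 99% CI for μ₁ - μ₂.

Difference = -12.5. SE = √(13.3²/144 + 12.8²/125) = 1.593. CI = (-16.6, -8.4)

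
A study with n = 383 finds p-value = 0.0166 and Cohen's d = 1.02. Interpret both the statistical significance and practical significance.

Statistically significant (p = 0.0166 < 0.05). Cohen's d = 1.02 indicates a large effect size. Both statistical and practical significance should be considered.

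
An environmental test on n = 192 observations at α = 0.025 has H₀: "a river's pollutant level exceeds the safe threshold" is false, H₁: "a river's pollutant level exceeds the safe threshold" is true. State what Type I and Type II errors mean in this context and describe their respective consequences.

Type I (false positive): concluding that a river's pollutant level exceeds the safe threshold when it is not — shutting down a compliant factory unnecessarily. Type II (false negative): failing to conclude that a river's pollutant level exceeds the safe threshold when it is — allowing unsafe pollution to continue. Which is costlier depends on domain priorities and is a judgement call rather than a statistical fact.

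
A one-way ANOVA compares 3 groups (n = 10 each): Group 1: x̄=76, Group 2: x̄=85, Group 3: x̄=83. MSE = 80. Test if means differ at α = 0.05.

Grand mean = 81.33. SS_between = 446.67, MS_between = 223.33. F = 2.792, F_crit ≈ 3.354. Fail to reject H₀.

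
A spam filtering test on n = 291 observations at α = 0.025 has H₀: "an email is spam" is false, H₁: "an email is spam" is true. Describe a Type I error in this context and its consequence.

Type I error: rejecting H₀ when it is true — concluding that an email is spam when in fact it is not. Consequence: a legitimate email is sent to the spam folder and the user misses it.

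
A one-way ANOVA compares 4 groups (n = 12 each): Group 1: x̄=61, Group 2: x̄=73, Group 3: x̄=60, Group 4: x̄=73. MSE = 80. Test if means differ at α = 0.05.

Grand mean = 66.75. SS_between = 1881.0, MS_between = 627.0. F = 7.838, F_crit ≈ 2.816. Reject H₀.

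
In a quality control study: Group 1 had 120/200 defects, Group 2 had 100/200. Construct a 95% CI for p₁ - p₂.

p̂₁ = 0.6, p̂₂ = 0.5. Difference = 0.1. CI = (0.003, 0.197)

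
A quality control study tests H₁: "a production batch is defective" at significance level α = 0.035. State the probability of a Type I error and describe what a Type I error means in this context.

P(Type I error) = α = 0.035. A Type I error is rejecting H₀ when H₀ is actually true (false positive) — here, concluding that a production batch is defective when in fact this is not the case. Consequence: scrapping a good batch — wasted material and cost for no reason.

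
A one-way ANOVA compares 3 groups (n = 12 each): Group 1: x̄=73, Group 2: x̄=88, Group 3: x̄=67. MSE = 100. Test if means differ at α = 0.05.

Grand mean = 76.0. SS_between = 2808.0, MS_between = 1404.0. F = 14.04, F_crit ≈ 3.285. Reject H₀.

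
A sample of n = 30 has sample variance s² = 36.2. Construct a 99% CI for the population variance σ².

df = 29. χ²_{0.005} = 52.336, χ²_{0.995} = 13.121. CI for σ² = ((n-1)s²/χ²_{α/2}, (n-1)s²/χ²_{1-α/2}) = (29·36.2/52.336, 29·36.2/13.121) = (20.06, 80.01)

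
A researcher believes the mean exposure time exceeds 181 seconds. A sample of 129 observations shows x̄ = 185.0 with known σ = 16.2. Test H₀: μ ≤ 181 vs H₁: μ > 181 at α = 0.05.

z = 2.804. Critical value: 1.645. Reject H₀.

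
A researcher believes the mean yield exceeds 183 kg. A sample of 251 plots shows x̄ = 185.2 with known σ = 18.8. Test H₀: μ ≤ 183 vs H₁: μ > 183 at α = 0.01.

z = 1.854. Critical value: 2.33. Fail to reject H₀.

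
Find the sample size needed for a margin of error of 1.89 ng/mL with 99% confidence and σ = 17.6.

n = (z*σ/E)² = (2.576×17.6/1.89)² = 575.4 → n = 576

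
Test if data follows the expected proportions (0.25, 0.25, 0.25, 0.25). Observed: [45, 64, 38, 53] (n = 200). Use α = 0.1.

Expected: [50.0, 50.0, 50.0, 50.0]. χ² = 7.48. df = 3, critical = 6.251. Reject H₀.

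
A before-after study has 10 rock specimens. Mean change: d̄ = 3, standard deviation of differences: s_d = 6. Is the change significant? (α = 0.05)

t = d̄/(s_d/√n) = 3/(6/√10) = 1.581. df = 9, critical t = ±2.262. Fail to reject H₀.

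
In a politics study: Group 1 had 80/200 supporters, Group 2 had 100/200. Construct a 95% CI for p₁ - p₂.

p̂₁ = 0.4, p̂₂ = 0.5. Difference = -0.1. CI = (-0.197, -0.003)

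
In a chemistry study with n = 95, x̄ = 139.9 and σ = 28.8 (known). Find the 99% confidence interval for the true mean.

CI = x̄ ± z*(σ/√n) = 139.9 ± 2.576(28.8/√95) = 139.9 ± 7.61 = (132.29, 147.51)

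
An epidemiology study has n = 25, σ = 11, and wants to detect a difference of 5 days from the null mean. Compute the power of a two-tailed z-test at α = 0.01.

SE = σ/√n = 11/√25 = 2.2. Non-centrality λ = d/SE = 5/2.2 = 2.273. Power ≈ Φ(λ - z_{α/2}) = Φ(2.273 - 2.576) = Φ(-0.303) = 0.381.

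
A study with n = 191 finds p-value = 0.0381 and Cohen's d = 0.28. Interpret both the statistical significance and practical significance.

Statistically significant (p = 0.0381 < 0.05). Cohen's d = 0.28 indicates a small effect size. Both statistical and practical significance should be considered.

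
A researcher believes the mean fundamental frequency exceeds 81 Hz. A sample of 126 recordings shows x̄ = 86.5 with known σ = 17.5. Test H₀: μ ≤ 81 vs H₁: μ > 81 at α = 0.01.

z = 3.528. Critical value: 2.33. Reject H₀.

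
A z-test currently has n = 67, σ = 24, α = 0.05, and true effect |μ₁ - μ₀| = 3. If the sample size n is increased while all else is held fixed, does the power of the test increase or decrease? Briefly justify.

Power increases: a larger n shrinks the standard error σ/√n, moving the sampling distribution under H₁ further from the critical value.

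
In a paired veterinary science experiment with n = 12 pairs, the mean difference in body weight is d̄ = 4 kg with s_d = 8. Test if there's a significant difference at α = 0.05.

t = d̄/(s_d/√n) = 4/(8/√12) = 1.732. df = 11, critical t = ±2.201. Fail to reject H₀.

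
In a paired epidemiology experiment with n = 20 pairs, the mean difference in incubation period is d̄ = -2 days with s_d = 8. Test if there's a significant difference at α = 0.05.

t = d̄/(s_d/√n) = -2/(8/√20) = -1.118. df = 19, critical t = ±2.093. Fail to reject H₀.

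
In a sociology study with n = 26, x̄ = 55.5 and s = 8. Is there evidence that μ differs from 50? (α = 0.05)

t = (x̄ - μ₀)/(s/√n) = (55.5 - 50)/(8/√26) = 3.506. df = 25, critical t = ±2.06. Reject H₀.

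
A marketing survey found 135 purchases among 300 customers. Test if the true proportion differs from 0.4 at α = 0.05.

p̂ = 0.45, p₀ = 0.4. z = (p̂ - p₀)/√(p₀(1-p₀)/n) = 1.768. Critical: ±1.96. Fail to reject H₀.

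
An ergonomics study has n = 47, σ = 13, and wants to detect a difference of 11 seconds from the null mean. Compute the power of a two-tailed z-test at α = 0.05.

SE = σ/√n = 13/√47 = 1.896. Non-centrality λ = d/SE = 11/1.896 = 5.801. Power ≈ Φ(λ - z_{α/2}) = Φ(5.801 - 1.96) = Φ(3.841) = 1.0.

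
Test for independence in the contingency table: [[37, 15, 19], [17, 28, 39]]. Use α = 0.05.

χ² = 17.265. df = 2, critical = 5.991. Reject H₀. Variables are dependent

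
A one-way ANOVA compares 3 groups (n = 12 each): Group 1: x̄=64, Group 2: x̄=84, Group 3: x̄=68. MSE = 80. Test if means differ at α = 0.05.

Grand mean = 72.0. SS_between = 2688.0, MS_between = 1344.0. F = 16.8, F_crit ≈ 3.285. Reject H₀.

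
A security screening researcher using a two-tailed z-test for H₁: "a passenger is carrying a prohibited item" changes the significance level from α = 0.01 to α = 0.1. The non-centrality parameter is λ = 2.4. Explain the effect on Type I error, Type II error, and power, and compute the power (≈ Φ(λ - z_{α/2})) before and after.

Increasing α from 0.01 to 0.1:
• Type I error rate increases (α is the Type I rate by definition).
• Critical value moves from z_{α/2} = 2.576 to 1.645, so power = Φ(λ - z_{α/2}) goes from Φ(2.4 - 2.576) = 0.43 to Φ(2.4 - 1.645) = 0.775.
• Type II error rate β = 1 - power therefore decreases (0.57 → 0.225).
Appropriate when false negatives are costly — here, letting a prohibited item through — security breach.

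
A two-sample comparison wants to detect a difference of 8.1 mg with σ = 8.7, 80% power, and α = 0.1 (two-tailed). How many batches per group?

n per group = 2(z_α/2 + z_β)²σ²/d² = 2×(1.645 + 0.84)²×8.7²/8.1² = 14.2 → n = 15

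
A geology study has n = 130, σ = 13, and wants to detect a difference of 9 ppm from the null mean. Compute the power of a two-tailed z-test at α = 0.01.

SE = σ/√n = 13/√130 = 1.14. Non-centrality λ = d/SE = 9/1.14 = 7.894. Power ≈ Φ(λ - z_{α/2}) = Φ(7.894 - 2.576) = Φ(5.318) = 1.0.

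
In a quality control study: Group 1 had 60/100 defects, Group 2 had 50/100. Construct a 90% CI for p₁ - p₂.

p̂₁ = 0.6, p̂₂ = 0.5. Difference = 0.1. CI = (-0.015, 0.215)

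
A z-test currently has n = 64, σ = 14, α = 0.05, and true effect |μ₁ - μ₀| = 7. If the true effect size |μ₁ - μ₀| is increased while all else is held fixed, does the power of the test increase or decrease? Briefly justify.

Power increases: a larger true effect increases the non-centrality λ = |μ₁ - μ₀|/(σ/√n).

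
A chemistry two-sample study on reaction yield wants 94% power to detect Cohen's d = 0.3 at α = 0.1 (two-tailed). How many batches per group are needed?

z_{α/2} = 1.645, z_β = Φ⁻¹(0.94) = 1.555. For small effect (d = 0.3): n per group = 2(z_{α/2} + z_β)²/d² = 2(1.645 + 1.555)²/0.3² = 227.6 → 228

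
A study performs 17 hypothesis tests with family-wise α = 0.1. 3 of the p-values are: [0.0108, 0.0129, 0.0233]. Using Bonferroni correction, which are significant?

Bonferroni α = 0.1/17 = 0.00588. None of the given p-values are significant.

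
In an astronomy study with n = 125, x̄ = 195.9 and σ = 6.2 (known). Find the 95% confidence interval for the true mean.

CI = x̄ ± z*(σ/√n) = 195.9 ± 1.96(6.2/√125) = 195.9 ± 1.09 = (194.81, 196.99)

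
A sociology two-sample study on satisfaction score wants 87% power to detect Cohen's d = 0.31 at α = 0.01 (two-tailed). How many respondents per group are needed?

z_{α/2} = 2.576, z_β = Φ⁻¹(0.87) = 1.126. For small effect (d = 0.31): n per group = 2(z_{α/2} + z_β)²/d² = 2(2.576 + 1.126)²/0.31² = 285.2 → 286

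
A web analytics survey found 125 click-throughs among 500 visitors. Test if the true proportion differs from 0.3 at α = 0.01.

p̂ = 0.25, p₀ = 0.3. z = (p̂ - p₀)/√(p₀(1-p₀)/n) = -2.44. Critical: ±2.576. Fail to reject H₀.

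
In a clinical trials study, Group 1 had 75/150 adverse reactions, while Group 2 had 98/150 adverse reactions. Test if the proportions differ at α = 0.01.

p̂₁ = 0.5, p̂₂ = 0.653, pooled p̂ = 0.577. z = -2.688. Critical: ±2.576. Reject H₀.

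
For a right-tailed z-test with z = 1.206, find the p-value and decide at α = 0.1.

p = P(Z > 1.206) = 1 - Φ(1.206) ≈ 0.1139. Since p ≥ 0.1, fail to reject H₀ (not significant) at α = 0.1.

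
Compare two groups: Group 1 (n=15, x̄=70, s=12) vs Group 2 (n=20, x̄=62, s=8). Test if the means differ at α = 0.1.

Pooled sp = 9.9. t = 2.367, df = 33. Critical t = ±1.692. Reject H₀.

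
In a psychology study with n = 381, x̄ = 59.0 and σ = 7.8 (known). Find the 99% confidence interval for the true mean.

CI = x̄ ± z*(σ/√n) = 59.0 ± 2.576(7.8/√381) = 59.0 ± 1.03 = (57.97, 60.03)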